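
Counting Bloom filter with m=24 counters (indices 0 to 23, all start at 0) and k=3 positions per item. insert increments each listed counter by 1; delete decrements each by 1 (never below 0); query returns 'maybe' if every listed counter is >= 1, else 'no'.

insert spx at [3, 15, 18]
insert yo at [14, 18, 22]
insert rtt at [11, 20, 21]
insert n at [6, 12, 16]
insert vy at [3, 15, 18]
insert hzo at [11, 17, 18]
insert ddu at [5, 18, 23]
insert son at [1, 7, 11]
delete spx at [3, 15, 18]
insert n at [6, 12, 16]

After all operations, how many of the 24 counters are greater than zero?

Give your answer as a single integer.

Answer: 16

Derivation:
Step 1: insert spx at [3, 15, 18] -> counters=[0,0,0,1,0,0,0,0,0,0,0,0,0,0,0,1,0,0,1,0,0,0,0,0]
Step 2: insert yo at [14, 18, 22] -> counters=[0,0,0,1,0,0,0,0,0,0,0,0,0,0,1,1,0,0,2,0,0,0,1,0]
Step 3: insert rtt at [11, 20, 21] -> counters=[0,0,0,1,0,0,0,0,0,0,0,1,0,0,1,1,0,0,2,0,1,1,1,0]
Step 4: insert n at [6, 12, 16] -> counters=[0,0,0,1,0,0,1,0,0,0,0,1,1,0,1,1,1,0,2,0,1,1,1,0]
Step 5: insert vy at [3, 15, 18] -> counters=[0,0,0,2,0,0,1,0,0,0,0,1,1,0,1,2,1,0,3,0,1,1,1,0]
Step 6: insert hzo at [11, 17, 18] -> counters=[0,0,0,2,0,0,1,0,0,0,0,2,1,0,1,2,1,1,4,0,1,1,1,0]
Step 7: insert ddu at [5, 18, 23] -> counters=[0,0,0,2,0,1,1,0,0,0,0,2,1,0,1,2,1,1,5,0,1,1,1,1]
Step 8: insert son at [1, 7, 11] -> counters=[0,1,0,2,0,1,1,1,0,0,0,3,1,0,1,2,1,1,5,0,1,1,1,1]
Step 9: delete spx at [3, 15, 18] -> counters=[0,1,0,1,0,1,1,1,0,0,0,3,1,0,1,1,1,1,4,0,1,1,1,1]
Step 10: insert n at [6, 12, 16] -> counters=[0,1,0,1,0,1,2,1,0,0,0,3,2,0,1,1,2,1,4,0,1,1,1,1]
Final counters=[0,1,0,1,0,1,2,1,0,0,0,3,2,0,1,1,2,1,4,0,1,1,1,1] -> 16 nonzero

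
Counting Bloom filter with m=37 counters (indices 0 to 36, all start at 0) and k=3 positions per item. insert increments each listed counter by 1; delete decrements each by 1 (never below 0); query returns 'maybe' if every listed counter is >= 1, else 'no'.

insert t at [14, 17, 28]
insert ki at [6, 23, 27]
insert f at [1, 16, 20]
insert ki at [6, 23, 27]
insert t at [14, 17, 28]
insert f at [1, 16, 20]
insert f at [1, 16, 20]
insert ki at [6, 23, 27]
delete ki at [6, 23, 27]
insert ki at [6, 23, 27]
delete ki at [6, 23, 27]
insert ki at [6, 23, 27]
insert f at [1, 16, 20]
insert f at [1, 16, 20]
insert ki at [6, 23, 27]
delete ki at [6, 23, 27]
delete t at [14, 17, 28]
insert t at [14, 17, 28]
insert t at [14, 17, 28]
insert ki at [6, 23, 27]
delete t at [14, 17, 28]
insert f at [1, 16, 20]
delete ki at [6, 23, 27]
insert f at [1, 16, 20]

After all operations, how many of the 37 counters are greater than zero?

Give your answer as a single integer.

Step 1: insert t at [14, 17, 28] -> counters=[0,0,0,0,0,0,0,0,0,0,0,0,0,0,1,0,0,1,0,0,0,0,0,0,0,0,0,0,1,0,0,0,0,0,0,0,0]
Step 2: insert ki at [6, 23, 27] -> counters=[0,0,0,0,0,0,1,0,0,0,0,0,0,0,1,0,0,1,0,0,0,0,0,1,0,0,0,1,1,0,0,0,0,0,0,0,0]
Step 3: insert f at [1, 16, 20] -> counters=[0,1,0,0,0,0,1,0,0,0,0,0,0,0,1,0,1,1,0,0,1,0,0,1,0,0,0,1,1,0,0,0,0,0,0,0,0]
Step 4: insert ki at [6, 23, 27] -> counters=[0,1,0,0,0,0,2,0,0,0,0,0,0,0,1,0,1,1,0,0,1,0,0,2,0,0,0,2,1,0,0,0,0,0,0,0,0]
Step 5: insert t at [14, 17, 28] -> counters=[0,1,0,0,0,0,2,0,0,0,0,0,0,0,2,0,1,2,0,0,1,0,0,2,0,0,0,2,2,0,0,0,0,0,0,0,0]
Step 6: insert f at [1, 16, 20] -> counters=[0,2,0,0,0,0,2,0,0,0,0,0,0,0,2,0,2,2,0,0,2,0,0,2,0,0,0,2,2,0,0,0,0,0,0,0,0]
Step 7: insert f at [1, 16, 20] -> counters=[0,3,0,0,0,0,2,0,0,0,0,0,0,0,2,0,3,2,0,0,3,0,0,2,0,0,0,2,2,0,0,0,0,0,0,0,0]
Step 8: insert ki at [6, 23, 27] -> counters=[0,3,0,0,0,0,3,0,0,0,0,0,0,0,2,0,3,2,0,0,3,0,0,3,0,0,0,3,2,0,0,0,0,0,0,0,0]
Step 9: delete ki at [6, 23, 27] -> counters=[0,3,0,0,0,0,2,0,0,0,0,0,0,0,2,0,3,2,0,0,3,0,0,2,0,0,0,2,2,0,0,0,0,0,0,0,0]
Step 10: insert ki at [6, 23, 27] -> counters=[0,3,0,0,0,0,3,0,0,0,0,0,0,0,2,0,3,2,0,0,3,0,0,3,0,0,0,3,2,0,0,0,0,0,0,0,0]
Step 11: delete ki at [6, 23, 27] -> counters=[0,3,0,0,0,0,2,0,0,0,0,0,0,0,2,0,3,2,0,0,3,0,0,2,0,0,0,2,2,0,0,0,0,0,0,0,0]
Step 12: insert ki at [6, 23, 27] -> counters=[0,3,0,0,0,0,3,0,0,0,0,0,0,0,2,0,3,2,0,0,3,0,0,3,0,0,0,3,2,0,0,0,0,0,0,0,0]
Step 13: insert f at [1, 16, 20] -> counters=[0,4,0,0,0,0,3,0,0,0,0,0,0,0,2,0,4,2,0,0,4,0,0,3,0,0,0,3,2,0,0,0,0,0,0,0,0]
Step 14: insert f at [1, 16, 20] -> counters=[0,5,0,0,0,0,3,0,0,0,0,0,0,0,2,0,5,2,0,0,5,0,0,3,0,0,0,3,2,0,0,0,0,0,0,0,0]
Step 15: insert ki at [6, 23, 27] -> counters=[0,5,0,0,0,0,4,0,0,0,0,0,0,0,2,0,5,2,0,0,5,0,0,4,0,0,0,4,2,0,0,0,0,0,0,0,0]
Step 16: delete ki at [6, 23, 27] -> counters=[0,5,0,0,0,0,3,0,0,0,0,0,0,0,2,0,5,2,0,0,5,0,0,3,0,0,0,3,2,0,0,0,0,0,0,0,0]
Step 17: delete t at [14, 17, 28] -> counters=[0,5,0,0,0,0,3,0,0,0,0,0,0,0,1,0,5,1,0,0,5,0,0,3,0,0,0,3,1,0,0,0,0,0,0,0,0]
Step 18: insert t at [14, 17, 28] -> counters=[0,5,0,0,0,0,3,0,0,0,0,0,0,0,2,0,5,2,0,0,5,0,0,3,0,0,0,3,2,0,0,0,0,0,0,0,0]
Step 19: insert t at [14, 17, 28] -> counters=[0,5,0,0,0,0,3,0,0,0,0,0,0,0,3,0,5,3,0,0,5,0,0,3,0,0,0,3,3,0,0,0,0,0,0,0,0]
Step 20: insert ki at [6, 23, 27] -> counters=[0,5,0,0,0,0,4,0,0,0,0,0,0,0,3,0,5,3,0,0,5,0,0,4,0,0,0,4,3,0,0,0,0,0,0,0,0]
Step 21: delete t at [14, 17, 28] -> counters=[0,5,0,0,0,0,4,0,0,0,0,0,0,0,2,0,5,2,0,0,5,0,0,4,0,0,0,4,2,0,0,0,0,0,0,0,0]
Step 22: insert f at [1, 16, 20] -> counters=[0,6,0,0,0,0,4,0,0,0,0,0,0,0,2,0,6,2,0,0,6,0,0,4,0,0,0,4,2,0,0,0,0,0,0,0,0]
Step 23: delete ki at [6, 23, 27] -> counters=[0,6,0,0,0,0,3,0,0,0,0,0,0,0,2,0,6,2,0,0,6,0,0,3,0,0,0,3,2,0,0,0,0,0,0,0,0]
Step 24: insert f at [1, 16, 20] -> counters=[0,7,0,0,0,0,3,0,0,0,0,0,0,0,2,0,7,2,0,0,7,0,0,3,0,0,0,3,2,0,0,0,0,0,0,0,0]
Final counters=[0,7,0,0,0,0,3,0,0,0,0,0,0,0,2,0,7,2,0,0,7,0,0,3,0,0,0,3,2,0,0,0,0,0,0,0,0] -> 9 nonzero

Answer: 9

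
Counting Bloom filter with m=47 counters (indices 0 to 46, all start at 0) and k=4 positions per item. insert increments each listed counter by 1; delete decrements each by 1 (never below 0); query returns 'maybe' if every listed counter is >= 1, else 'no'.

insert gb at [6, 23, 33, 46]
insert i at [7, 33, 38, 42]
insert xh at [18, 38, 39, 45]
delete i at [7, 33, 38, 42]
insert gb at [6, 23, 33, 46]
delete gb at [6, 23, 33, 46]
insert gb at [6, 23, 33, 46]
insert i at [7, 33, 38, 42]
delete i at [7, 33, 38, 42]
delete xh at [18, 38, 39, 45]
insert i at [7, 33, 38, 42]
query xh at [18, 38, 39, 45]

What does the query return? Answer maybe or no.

Answer: no

Derivation:
Step 1: insert gb at [6, 23, 33, 46] -> counters=[0,0,0,0,0,0,1,0,0,0,0,0,0,0,0,0,0,0,0,0,0,0,0,1,0,0,0,0,0,0,0,0,0,1,0,0,0,0,0,0,0,0,0,0,0,0,1]
Step 2: insert i at [7, 33, 38, 42] -> counters=[0,0,0,0,0,0,1,1,0,0,0,0,0,0,0,0,0,0,0,0,0,0,0,1,0,0,0,0,0,0,0,0,0,2,0,0,0,0,1,0,0,0,1,0,0,0,1]
Step 3: insert xh at [18, 38, 39, 45] -> counters=[0,0,0,0,0,0,1,1,0,0,0,0,0,0,0,0,0,0,1,0,0,0,0,1,0,0,0,0,0,0,0,0,0,2,0,0,0,0,2,1,0,0,1,0,0,1,1]
Step 4: delete i at [7, 33, 38, 42] -> counters=[0,0,0,0,0,0,1,0,0,0,0,0,0,0,0,0,0,0,1,0,0,0,0,1,0,0,0,0,0,0,0,0,0,1,0,0,0,0,1,1,0,0,0,0,0,1,1]
Step 5: insert gb at [6, 23, 33, 46] -> counters=[0,0,0,0,0,0,2,0,0,0,0,0,0,0,0,0,0,0,1,0,0,0,0,2,0,0,0,0,0,0,0,0,0,2,0,0,0,0,1,1,0,0,0,0,0,1,2]
Step 6: delete gb at [6, 23, 33, 46] -> counters=[0,0,0,0,0,0,1,0,0,0,0,0,0,0,0,0,0,0,1,0,0,0,0,1,0,0,0,0,0,0,0,0,0,1,0,0,0,0,1,1,0,0,0,0,0,1,1]
Step 7: insert gb at [6, 23, 33, 46] -> counters=[0,0,0,0,0,0,2,0,0,0,0,0,0,0,0,0,0,0,1,0,0,0,0,2,0,0,0,0,0,0,0,0,0,2,0,0,0,0,1,1,0,0,0,0,0,1,2]
Step 8: insert i at [7, 33, 38, 42] -> counters=[0,0,0,0,0,0,2,1,0,0,0,0,0,0,0,0,0,0,1,0,0,0,0,2,0,0,0,0,0,0,0,0,0,3,0,0,0,0,2,1,0,0,1,0,0,1,2]
Step 9: delete i at [7, 33, 38, 42] -> counters=[0,0,0,0,0,0,2,0,0,0,0,0,0,0,0,0,0,0,1,0,0,0,0,2,0,0,0,0,0,0,0,0,0,2,0,0,0,0,1,1,0,0,0,0,0,1,2]
Step 10: delete xh at [18, 38, 39, 45] -> counters=[0,0,0,0,0,0,2,0,0,0,0,0,0,0,0,0,0,0,0,0,0,0,0,2,0,0,0,0,0,0,0,0,0,2,0,0,0,0,0,0,0,0,0,0,0,0,2]
Step 11: insert i at [7, 33, 38, 42] -> counters=[0,0,0,0,0,0,2,1,0,0,0,0,0,0,0,0,0,0,0,0,0,0,0,2,0,0,0,0,0,0,0,0,0,3,0,0,0,0,1,0,0,0,1,0,0,0,2]
Query xh: check counters[18]=0 counters[38]=1 counters[39]=0 counters[45]=0 -> no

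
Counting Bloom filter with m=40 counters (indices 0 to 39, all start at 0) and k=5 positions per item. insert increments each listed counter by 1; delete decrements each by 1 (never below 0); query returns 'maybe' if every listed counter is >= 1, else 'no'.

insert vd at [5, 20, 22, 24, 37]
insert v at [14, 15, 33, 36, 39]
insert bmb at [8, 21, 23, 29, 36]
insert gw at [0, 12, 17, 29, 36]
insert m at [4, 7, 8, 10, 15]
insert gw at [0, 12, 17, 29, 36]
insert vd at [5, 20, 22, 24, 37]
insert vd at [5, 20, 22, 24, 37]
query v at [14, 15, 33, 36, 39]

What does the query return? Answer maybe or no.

Answer: maybe

Derivation:
Step 1: insert vd at [5, 20, 22, 24, 37] -> counters=[0,0,0,0,0,1,0,0,0,0,0,0,0,0,0,0,0,0,0,0,1,0,1,0,1,0,0,0,0,0,0,0,0,0,0,0,0,1,0,0]
Step 2: insert v at [14, 15, 33, 36, 39] -> counters=[0,0,0,0,0,1,0,0,0,0,0,0,0,0,1,1,0,0,0,0,1,0,1,0,1,0,0,0,0,0,0,0,0,1,0,0,1,1,0,1]
Step 3: insert bmb at [8, 21, 23, 29, 36] -> counters=[0,0,0,0,0,1,0,0,1,0,0,0,0,0,1,1,0,0,0,0,1,1,1,1,1,0,0,0,0,1,0,0,0,1,0,0,2,1,0,1]
Step 4: insert gw at [0, 12, 17, 29, 36] -> counters=[1,0,0,0,0,1,0,0,1,0,0,0,1,0,1,1,0,1,0,0,1,1,1,1,1,0,0,0,0,2,0,0,0,1,0,0,3,1,0,1]
Step 5: insert m at [4, 7, 8, 10, 15] -> counters=[1,0,0,0,1,1,0,1,2,0,1,0,1,0,1,2,0,1,0,0,1,1,1,1,1,0,0,0,0,2,0,0,0,1,0,0,3,1,0,1]
Step 6: insert gw at [0, 12, 17, 29, 36] -> counters=[2,0,0,0,1,1,0,1,2,0,1,0,2,0,1,2,0,2,0,0,1,1,1,1,1,0,0,0,0,3,0,0,0,1,0,0,4,1,0,1]
Step 7: insert vd at [5, 20, 22, 24, 37] -> counters=[2,0,0,0,1,2,0,1,2,0,1,0,2,0,1,2,0,2,0,0,2,1,2,1,2,0,0,0,0,3,0,0,0,1,0,0,4,2,0,1]
Step 8: insert vd at [5, 20, 22, 24, 37] -> counters=[2,0,0,0,1,3,0,1,2,0,1,0,2,0,1,2,0,2,0,0,3,1,3,1,3,0,0,0,0,3,0,0,0,1,0,0,4,3,0,1]
Query v: check counters[14]=1 counters[15]=2 counters[33]=1 counters[36]=4 counters[39]=1 -> maybe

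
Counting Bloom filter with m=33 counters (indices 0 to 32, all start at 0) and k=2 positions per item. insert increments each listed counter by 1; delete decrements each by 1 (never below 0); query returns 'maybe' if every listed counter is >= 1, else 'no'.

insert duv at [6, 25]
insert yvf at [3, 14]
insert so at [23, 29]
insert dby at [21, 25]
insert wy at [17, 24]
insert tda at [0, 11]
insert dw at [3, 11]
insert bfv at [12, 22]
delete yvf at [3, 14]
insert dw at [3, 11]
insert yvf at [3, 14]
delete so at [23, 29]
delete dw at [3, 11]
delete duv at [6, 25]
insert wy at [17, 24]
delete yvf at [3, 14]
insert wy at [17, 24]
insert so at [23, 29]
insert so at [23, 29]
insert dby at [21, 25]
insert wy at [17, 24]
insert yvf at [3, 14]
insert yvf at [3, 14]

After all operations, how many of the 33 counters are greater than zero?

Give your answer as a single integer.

Answer: 12

Derivation:
Step 1: insert duv at [6, 25] -> counters=[0,0,0,0,0,0,1,0,0,0,0,0,0,0,0,0,0,0,0,0,0,0,0,0,0,1,0,0,0,0,0,0,0]
Step 2: insert yvf at [3, 14] -> counters=[0,0,0,1,0,0,1,0,0,0,0,0,0,0,1,0,0,0,0,0,0,0,0,0,0,1,0,0,0,0,0,0,0]
Step 3: insert so at [23, 29] -> counters=[0,0,0,1,0,0,1,0,0,0,0,0,0,0,1,0,0,0,0,0,0,0,0,1,0,1,0,0,0,1,0,0,0]
Step 4: insert dby at [21, 25] -> counters=[0,0,0,1,0,0,1,0,0,0,0,0,0,0,1,0,0,0,0,0,0,1,0,1,0,2,0,0,0,1,0,0,0]
Step 5: insert wy at [17, 24] -> counters=[0,0,0,1,0,0,1,0,0,0,0,0,0,0,1,0,0,1,0,0,0,1,0,1,1,2,0,0,0,1,0,0,0]
Step 6: insert tda at [0, 11] -> counters=[1,0,0,1,0,0,1,0,0,0,0,1,0,0,1,0,0,1,0,0,0,1,0,1,1,2,0,0,0,1,0,0,0]
Step 7: insert dw at [3, 11] -> counters=[1,0,0,2,0,0,1,0,0,0,0,2,0,0,1,0,0,1,0,0,0,1,0,1,1,2,0,0,0,1,0,0,0]
Step 8: insert bfv at [12, 22] -> counters=[1,0,0,2,0,0,1,0,0,0,0,2,1,0,1,0,0,1,0,0,0,1,1,1,1,2,0,0,0,1,0,0,0]
Step 9: delete yvf at [3, 14] -> counters=[1,0,0,1,0,0,1,0,0,0,0,2,1,0,0,0,0,1,0,0,0,1,1,1,1,2,0,0,0,1,0,0,0]
Step 10: insert dw at [3, 11] -> counters=[1,0,0,2,0,0,1,0,0,0,0,3,1,0,0,0,0,1,0,0,0,1,1,1,1,2,0,0,0,1,0,0,0]
Step 11: insert yvf at [3, 14] -> counters=[1,0,0,3,0,0,1,0,0,0,0,3,1,0,1,0,0,1,0,0,0,1,1,1,1,2,0,0,0,1,0,0,0]
Step 12: delete so at [23, 29] -> counters=[1,0,0,3,0,0,1,0,0,0,0,3,1,0,1,0,0,1,0,0,0,1,1,0,1,2,0,0,0,0,0,0,0]
Step 13: delete dw at [3, 11] -> counters=[1,0,0,2,0,0,1,0,0,0,0,2,1,0,1,0,0,1,0,0,0,1,1,0,1,2,0,0,0,0,0,0,0]
Step 14: delete duv at [6, 25] -> counters=[1,0,0,2,0,0,0,0,0,0,0,2,1,0,1,0,0,1,0,0,0,1,1,0,1,1,0,0,0,0,0,0,0]
Step 15: insert wy at [17, 24] -> counters=[1,0,0,2,0,0,0,0,0,0,0,2,1,0,1,0,0,2,0,0,0,1,1,0,2,1,0,0,0,0,0,0,0]
Step 16: delete yvf at [3, 14] -> counters=[1,0,0,1,0,0,0,0,0,0,0,2,1,0,0,0,0,2,0,0,0,1,1,0,2,1,0,0,0,0,0,0,0]
Step 17: insert wy at [17, 24] -> counters=[1,0,0,1,0,0,0,0,0,0,0,2,1,0,0,0,0,3,0,0,0,1,1,0,3,1,0,0,0,0,0,0,0]
Step 18: insert so at [23, 29] -> counters=[1,0,0,1,0,0,0,0,0,0,0,2,1,0,0,0,0,3,0,0,0,1,1,1,3,1,0,0,0,1,0,0,0]
Step 19: insert so at [23, 29] -> counters=[1,0,0,1,0,0,0,0,0,0,0,2,1,0,0,0,0,3,0,0,0,1,1,2,3,1,0,0,0,2,0,0,0]
Step 20: insert dby at [21, 25] -> counters=[1,0,0,1,0,0,0,0,0,0,0,2,1,0,0,0,0,3,0,0,0,2,1,2,3,2,0,0,0,2,0,0,0]
Step 21: insert wy at [17, 24] -> counters=[1,0,0,1,0,0,0,0,0,0,0,2,1,0,0,0,0,4,0,0,0,2,1,2,4,2,0,0,0,2,0,0,0]
Step 22: insert yvf at [3, 14] -> counters=[1,0,0,2,0,0,0,0,0,0,0,2,1,0,1,0,0,4,0,0,0,2,1,2,4,2,0,0,0,2,0,0,0]
Step 23: insert yvf at [3, 14] -> counters=[1,0,0,3,0,0,0,0,0,0,0,2,1,0,2,0,0,4,0,0,0,2,1,2,4,2,0,0,0,2,0,0,0]
Final counters=[1,0,0,3,0,0,0,0,0,0,0,2,1,0,2,0,0,4,0,0,0,2,1,2,4,2,0,0,0,2,0,0,0] -> 12 nonzero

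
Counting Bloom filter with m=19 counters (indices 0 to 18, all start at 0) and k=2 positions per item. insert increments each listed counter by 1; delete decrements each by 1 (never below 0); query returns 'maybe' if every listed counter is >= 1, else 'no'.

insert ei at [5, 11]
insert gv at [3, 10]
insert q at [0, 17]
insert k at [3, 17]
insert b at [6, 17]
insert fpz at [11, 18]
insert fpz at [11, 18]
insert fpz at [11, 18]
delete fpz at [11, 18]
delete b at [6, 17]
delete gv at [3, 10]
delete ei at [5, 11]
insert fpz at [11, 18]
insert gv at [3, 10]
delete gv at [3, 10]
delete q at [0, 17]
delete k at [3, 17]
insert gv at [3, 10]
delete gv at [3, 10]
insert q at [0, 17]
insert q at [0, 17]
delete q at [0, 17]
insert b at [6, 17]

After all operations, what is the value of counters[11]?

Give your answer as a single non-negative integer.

Answer: 3

Derivation:
Step 1: insert ei at [5, 11] -> counters=[0,0,0,0,0,1,0,0,0,0,0,1,0,0,0,0,0,0,0]
Step 2: insert gv at [3, 10] -> counters=[0,0,0,1,0,1,0,0,0,0,1,1,0,0,0,0,0,0,0]
Step 3: insert q at [0, 17] -> counters=[1,0,0,1,0,1,0,0,0,0,1,1,0,0,0,0,0,1,0]
Step 4: insert k at [3, 17] -> counters=[1,0,0,2,0,1,0,0,0,0,1,1,0,0,0,0,0,2,0]
Step 5: insert b at [6, 17] -> counters=[1,0,0,2,0,1,1,0,0,0,1,1,0,0,0,0,0,3,0]
Step 6: insert fpz at [11, 18] -> counters=[1,0,0,2,0,1,1,0,0,0,1,2,0,0,0,0,0,3,1]
Step 7: insert fpz at [11, 18] -> counters=[1,0,0,2,0,1,1,0,0,0,1,3,0,0,0,0,0,3,2]
Step 8: insert fpz at [11, 18] -> counters=[1,0,0,2,0,1,1,0,0,0,1,4,0,0,0,0,0,3,3]
Step 9: delete fpz at [11, 18] -> counters=[1,0,0,2,0,1,1,0,0,0,1,3,0,0,0,0,0,3,2]
Step 10: delete b at [6, 17] -> counters=[1,0,0,2,0,1,0,0,0,0,1,3,0,0,0,0,0,2,2]
Step 11: delete gv at [3, 10] -> counters=[1,0,0,1,0,1,0,0,0,0,0,3,0,0,0,0,0,2,2]
Step 12: delete ei at [5, 11] -> counters=[1,0,0,1,0,0,0,0,0,0,0,2,0,0,0,0,0,2,2]
Step 13: insert fpz at [11, 18] -> counters=[1,0,0,1,0,0,0,0,0,0,0,3,0,0,0,0,0,2,3]
Step 14: insert gv at [3, 10] -> counters=[1,0,0,2,0,0,0,0,0,0,1,3,0,0,0,0,0,2,3]
Step 15: delete gv at [3, 10] -> counters=[1,0,0,1,0,0,0,0,0,0,0,3,0,0,0,0,0,2,3]
Step 16: delete q at [0, 17] -> counters=[0,0,0,1,0,0,0,0,0,0,0,3,0,0,0,0,0,1,3]
Step 17: delete k at [3, 17] -> counters=[0,0,0,0,0,0,0,0,0,0,0,3,0,0,0,0,0,0,3]
Step 18: insert gv at [3, 10] -> counters=[0,0,0,1,0,0,0,0,0,0,1,3,0,0,0,0,0,0,3]
Step 19: delete gv at [3, 10] -> counters=[0,0,0,0,0,0,0,0,0,0,0,3,0,0,0,0,0,0,3]
Step 20: insert q at [0, 17] -> counters=[1,0,0,0,0,0,0,0,0,0,0,3,0,0,0,0,0,1,3]
Step 21: insert q at [0, 17] -> counters=[2,0,0,0,0,0,0,0,0,0,0,3,0,0,0,0,0,2,3]
Step 22: delete q at [0, 17] -> counters=[1,0,0,0,0,0,0,0,0,0,0,3,0,0,0,0,0,1,3]
Step 23: insert b at [6, 17] -> counters=[1,0,0,0,0,0,1,0,0,0,0,3,0,0,0,0,0,2,3]
Final counters=[1,0,0,0,0,0,1,0,0,0,0,3,0,0,0,0,0,2,3] -> counters[11]=3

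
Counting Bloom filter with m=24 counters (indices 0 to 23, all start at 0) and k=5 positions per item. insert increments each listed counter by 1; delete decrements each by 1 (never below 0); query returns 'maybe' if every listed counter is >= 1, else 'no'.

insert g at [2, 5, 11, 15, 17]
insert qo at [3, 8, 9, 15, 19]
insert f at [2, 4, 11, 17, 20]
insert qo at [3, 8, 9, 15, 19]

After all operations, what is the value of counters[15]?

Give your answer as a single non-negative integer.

Step 1: insert g at [2, 5, 11, 15, 17] -> counters=[0,0,1,0,0,1,0,0,0,0,0,1,0,0,0,1,0,1,0,0,0,0,0,0]
Step 2: insert qo at [3, 8, 9, 15, 19] -> counters=[0,0,1,1,0,1,0,0,1,1,0,1,0,0,0,2,0,1,0,1,0,0,0,0]
Step 3: insert f at [2, 4, 11, 17, 20] -> counters=[0,0,2,1,1,1,0,0,1,1,0,2,0,0,0,2,0,2,0,1,1,0,0,0]
Step 4: insert qo at [3, 8, 9, 15, 19] -> counters=[0,0,2,2,1,1,0,0,2,2,0,2,0,0,0,3,0,2,0,2,1,0,0,0]
Final counters=[0,0,2,2,1,1,0,0,2,2,0,2,0,0,0,3,0,2,0,2,1,0,0,0] -> counters[15]=3

Answer: 3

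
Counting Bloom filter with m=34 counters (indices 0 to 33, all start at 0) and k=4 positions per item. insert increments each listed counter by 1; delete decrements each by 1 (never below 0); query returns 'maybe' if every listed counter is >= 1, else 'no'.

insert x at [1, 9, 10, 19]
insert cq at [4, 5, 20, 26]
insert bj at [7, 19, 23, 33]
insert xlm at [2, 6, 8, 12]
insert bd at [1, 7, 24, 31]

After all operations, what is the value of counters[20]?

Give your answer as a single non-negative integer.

Answer: 1

Derivation:
Step 1: insert x at [1, 9, 10, 19] -> counters=[0,1,0,0,0,0,0,0,0,1,1,0,0,0,0,0,0,0,0,1,0,0,0,0,0,0,0,0,0,0,0,0,0,0]
Step 2: insert cq at [4, 5, 20, 26] -> counters=[0,1,0,0,1,1,0,0,0,1,1,0,0,0,0,0,0,0,0,1,1,0,0,0,0,0,1,0,0,0,0,0,0,0]
Step 3: insert bj at [7, 19, 23, 33] -> counters=[0,1,0,0,1,1,0,1,0,1,1,0,0,0,0,0,0,0,0,2,1,0,0,1,0,0,1,0,0,0,0,0,0,1]
Step 4: insert xlm at [2, 6, 8, 12] -> counters=[0,1,1,0,1,1,1,1,1,1,1,0,1,0,0,0,0,0,0,2,1,0,0,1,0,0,1,0,0,0,0,0,0,1]
Step 5: insert bd at [1, 7, 24, 31] -> counters=[0,2,1,0,1,1,1,2,1,1,1,0,1,0,0,0,0,0,0,2,1,0,0,1,1,0,1,0,0,0,0,1,0,1]
Final counters=[0,2,1,0,1,1,1,2,1,1,1,0,1,0,0,0,0,0,0,2,1,0,0,1,1,0,1,0,0,0,0,1,0,1] -> counters[20]=1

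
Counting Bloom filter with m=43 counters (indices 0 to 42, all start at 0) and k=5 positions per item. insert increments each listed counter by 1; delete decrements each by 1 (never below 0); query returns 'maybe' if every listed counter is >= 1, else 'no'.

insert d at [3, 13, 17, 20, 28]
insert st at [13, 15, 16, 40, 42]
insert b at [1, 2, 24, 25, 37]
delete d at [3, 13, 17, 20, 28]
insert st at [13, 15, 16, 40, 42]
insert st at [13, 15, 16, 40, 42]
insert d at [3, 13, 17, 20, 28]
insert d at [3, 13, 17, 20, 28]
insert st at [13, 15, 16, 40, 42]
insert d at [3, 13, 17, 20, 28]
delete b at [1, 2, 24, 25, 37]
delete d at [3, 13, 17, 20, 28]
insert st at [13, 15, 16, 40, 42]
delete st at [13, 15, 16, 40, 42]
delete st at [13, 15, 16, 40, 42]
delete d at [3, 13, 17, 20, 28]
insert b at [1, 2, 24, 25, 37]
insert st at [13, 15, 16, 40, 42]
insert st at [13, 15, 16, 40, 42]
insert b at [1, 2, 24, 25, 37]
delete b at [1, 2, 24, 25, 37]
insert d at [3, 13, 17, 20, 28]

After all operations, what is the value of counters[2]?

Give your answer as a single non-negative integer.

Step 1: insert d at [3, 13, 17, 20, 28] -> counters=[0,0,0,1,0,0,0,0,0,0,0,0,0,1,0,0,0,1,0,0,1,0,0,0,0,0,0,0,1,0,0,0,0,0,0,0,0,0,0,0,0,0,0]
Step 2: insert st at [13, 15, 16, 40, 42] -> counters=[0,0,0,1,0,0,0,0,0,0,0,0,0,2,0,1,1,1,0,0,1,0,0,0,0,0,0,0,1,0,0,0,0,0,0,0,0,0,0,0,1,0,1]
Step 3: insert b at [1, 2, 24, 25, 37] -> counters=[0,1,1,1,0,0,0,0,0,0,0,0,0,2,0,1,1,1,0,0,1,0,0,0,1,1,0,0,1,0,0,0,0,0,0,0,0,1,0,0,1,0,1]
Step 4: delete d at [3, 13, 17, 20, 28] -> counters=[0,1,1,0,0,0,0,0,0,0,0,0,0,1,0,1,1,0,0,0,0,0,0,0,1,1,0,0,0,0,0,0,0,0,0,0,0,1,0,0,1,0,1]
Step 5: insert st at [13, 15, 16, 40, 42] -> counters=[0,1,1,0,0,0,0,0,0,0,0,0,0,2,0,2,2,0,0,0,0,0,0,0,1,1,0,0,0,0,0,0,0,0,0,0,0,1,0,0,2,0,2]
Step 6: insert st at [13, 15, 16, 40, 42] -> counters=[0,1,1,0,0,0,0,0,0,0,0,0,0,3,0,3,3,0,0,0,0,0,0,0,1,1,0,0,0,0,0,0,0,0,0,0,0,1,0,0,3,0,3]
Step 7: insert d at [3, 13, 17, 20, 28] -> counters=[0,1,1,1,0,0,0,0,0,0,0,0,0,4,0,3,3,1,0,0,1,0,0,0,1,1,0,0,1,0,0,0,0,0,0,0,0,1,0,0,3,0,3]
Step 8: insert d at [3, 13, 17, 20, 28] -> counters=[0,1,1,2,0,0,0,0,0,0,0,0,0,5,0,3,3,2,0,0,2,0,0,0,1,1,0,0,2,0,0,0,0,0,0,0,0,1,0,0,3,0,3]
Step 9: insert st at [13, 15, 16, 40, 42] -> counters=[0,1,1,2,0,0,0,0,0,0,0,0,0,6,0,4,4,2,0,0,2,0,0,0,1,1,0,0,2,0,0,0,0,0,0,0,0,1,0,0,4,0,4]
Step 10: insert d at [3, 13, 17, 20, 28] -> counters=[0,1,1,3,0,0,0,0,0,0,0,0,0,7,0,4,4,3,0,0,3,0,0,0,1,1,0,0,3,0,0,0,0,0,0,0,0,1,0,0,4,0,4]
Step 11: delete b at [1, 2, 24, 25, 37] -> counters=[0,0,0,3,0,0,0,0,0,0,0,0,0,7,0,4,4,3,0,0,3,0,0,0,0,0,0,0,3,0,0,0,0,0,0,0,0,0,0,0,4,0,4]
Step 12: delete d at [3, 13, 17, 20, 28] -> counters=[0,0,0,2,0,0,0,0,0,0,0,0,0,6,0,4,4,2,0,0,2,0,0,0,0,0,0,0,2,0,0,0,0,0,0,0,0,0,0,0,4,0,4]
Step 13: insert st at [13, 15, 16, 40, 42] -> counters=[0,0,0,2,0,0,0,0,0,0,0,0,0,7,0,5,5,2,0,0,2,0,0,0,0,0,0,0,2,0,0,0,0,0,0,0,0,0,0,0,5,0,5]
Step 14: delete st at [13, 15, 16, 40, 42] -> counters=[0,0,0,2,0,0,0,0,0,0,0,0,0,6,0,4,4,2,0,0,2,0,0,0,0,0,0,0,2,0,0,0,0,0,0,0,0,0,0,0,4,0,4]
Step 15: delete st at [13, 15, 16, 40, 42] -> counters=[0,0,0,2,0,0,0,0,0,0,0,0,0,5,0,3,3,2,0,0,2,0,0,0,0,0,0,0,2,0,0,0,0,0,0,0,0,0,0,0,3,0,3]
Step 16: delete d at [3, 13, 17, 20, 28] -> counters=[0,0,0,1,0,0,0,0,0,0,0,0,0,4,0,3,3,1,0,0,1,0,0,0,0,0,0,0,1,0,0,0,0,0,0,0,0,0,0,0,3,0,3]
Step 17: insert b at [1, 2, 24, 25, 37] -> counters=[0,1,1,1,0,0,0,0,0,0,0,0,0,4,0,3,3,1,0,0,1,0,0,0,1,1,0,0,1,0,0,0,0,0,0,0,0,1,0,0,3,0,3]
Step 18: insert st at [13, 15, 16, 40, 42] -> counters=[0,1,1,1,0,0,0,0,0,0,0,0,0,5,0,4,4,1,0,0,1,0,0,0,1,1,0,0,1,0,0,0,0,0,0,0,0,1,0,0,4,0,4]
Step 19: insert st at [13, 15, 16, 40, 42] -> counters=[0,1,1,1,0,0,0,0,0,0,0,0,0,6,0,5,5,1,0,0,1,0,0,0,1,1,0,0,1,0,0,0,0,0,0,0,0,1,0,0,5,0,5]
Step 20: insert b at [1, 2, 24, 25, 37] -> counters=[0,2,2,1,0,0,0,0,0,0,0,0,0,6,0,5,5,1,0,0,1,0,0,0,2,2,0,0,1,0,0,0,0,0,0,0,0,2,0,0,5,0,5]
Step 21: delete b at [1, 2, 24, 25, 37] -> counters=[0,1,1,1,0,0,0,0,0,0,0,0,0,6,0,5,5,1,0,0,1,0,0,0,1,1,0,0,1,0,0,0,0,0,0,0,0,1,0,0,5,0,5]
Step 22: insert d at [3, 13, 17, 20, 28] -> counters=[0,1,1,2,0,0,0,0,0,0,0,0,0,7,0,5,5,2,0,0,2,0,0,0,1,1,0,0,2,0,0,0,0,0,0,0,0,1,0,0,5,0,5]
Final counters=[0,1,1,2,0,0,0,0,0,0,0,0,0,7,0,5,5,2,0,0,2,0,0,0,1,1,0,0,2,0,0,0,0,0,0,0,0,1,0,0,5,0,5] -> counters[2]=1

Answer: 1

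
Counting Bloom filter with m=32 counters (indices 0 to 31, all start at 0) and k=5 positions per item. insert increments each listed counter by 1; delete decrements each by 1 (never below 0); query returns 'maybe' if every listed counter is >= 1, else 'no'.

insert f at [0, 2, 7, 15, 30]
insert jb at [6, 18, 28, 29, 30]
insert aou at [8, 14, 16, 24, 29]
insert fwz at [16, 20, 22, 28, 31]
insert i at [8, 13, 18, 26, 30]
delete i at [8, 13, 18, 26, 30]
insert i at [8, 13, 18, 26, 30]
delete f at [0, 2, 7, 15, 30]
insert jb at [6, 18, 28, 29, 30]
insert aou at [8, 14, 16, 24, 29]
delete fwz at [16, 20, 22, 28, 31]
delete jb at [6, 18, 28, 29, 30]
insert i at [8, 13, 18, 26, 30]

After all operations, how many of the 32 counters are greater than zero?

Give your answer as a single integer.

Step 1: insert f at [0, 2, 7, 15, 30] -> counters=[1,0,1,0,0,0,0,1,0,0,0,0,0,0,0,1,0,0,0,0,0,0,0,0,0,0,0,0,0,0,1,0]
Step 2: insert jb at [6, 18, 28, 29, 30] -> counters=[1,0,1,0,0,0,1,1,0,0,0,0,0,0,0,1,0,0,1,0,0,0,0,0,0,0,0,0,1,1,2,0]
Step 3: insert aou at [8, 14, 16, 24, 29] -> counters=[1,0,1,0,0,0,1,1,1,0,0,0,0,0,1,1,1,0,1,0,0,0,0,0,1,0,0,0,1,2,2,0]
Step 4: insert fwz at [16, 20, 22, 28, 31] -> counters=[1,0,1,0,0,0,1,1,1,0,0,0,0,0,1,1,2,0,1,0,1,0,1,0,1,0,0,0,2,2,2,1]
Step 5: insert i at [8, 13, 18, 26, 30] -> counters=[1,0,1,0,0,0,1,1,2,0,0,0,0,1,1,1,2,0,2,0,1,0,1,0,1,0,1,0,2,2,3,1]
Step 6: delete i at [8, 13, 18, 26, 30] -> counters=[1,0,1,0,0,0,1,1,1,0,0,0,0,0,1,1,2,0,1,0,1,0,1,0,1,0,0,0,2,2,2,1]
Step 7: insert i at [8, 13, 18, 26, 30] -> counters=[1,0,1,0,0,0,1,1,2,0,0,0,0,1,1,1,2,0,2,0,1,0,1,0,1,0,1,0,2,2,3,1]
Step 8: delete f at [0, 2, 7, 15, 30] -> counters=[0,0,0,0,0,0,1,0,2,0,0,0,0,1,1,0,2,0,2,0,1,0,1,0,1,0,1,0,2,2,2,1]
Step 9: insert jb at [6, 18, 28, 29, 30] -> counters=[0,0,0,0,0,0,2,0,2,0,0,0,0,1,1,0,2,0,3,0,1,0,1,0,1,0,1,0,3,3,3,1]
Step 10: insert aou at [8, 14, 16, 24, 29] -> counters=[0,0,0,0,0,0,2,0,3,0,0,0,0,1,2,0,3,0,3,0,1,0,1,0,2,0,1,0,3,4,3,1]
Step 11: delete fwz at [16, 20, 22, 28, 31] -> counters=[0,0,0,0,0,0,2,0,3,0,0,0,0,1,2,0,2,0,3,0,0,0,0,0,2,0,1,0,2,4,3,0]
Step 12: delete jb at [6, 18, 28, 29, 30] -> counters=[0,0,0,0,0,0,1,0,3,0,0,0,0,1,2,0,2,0,2,0,0,0,0,0,2,0,1,0,1,3,2,0]
Step 13: insert i at [8, 13, 18, 26, 30] -> counters=[0,0,0,0,0,0,1,0,4,0,0,0,0,2,2,0,2,0,3,0,0,0,0,0,2,0,2,0,1,3,3,0]
Final counters=[0,0,0,0,0,0,1,0,4,0,0,0,0,2,2,0,2,0,3,0,0,0,0,0,2,0,2,0,1,3,3,0] -> 11 nonzero

Answer: 11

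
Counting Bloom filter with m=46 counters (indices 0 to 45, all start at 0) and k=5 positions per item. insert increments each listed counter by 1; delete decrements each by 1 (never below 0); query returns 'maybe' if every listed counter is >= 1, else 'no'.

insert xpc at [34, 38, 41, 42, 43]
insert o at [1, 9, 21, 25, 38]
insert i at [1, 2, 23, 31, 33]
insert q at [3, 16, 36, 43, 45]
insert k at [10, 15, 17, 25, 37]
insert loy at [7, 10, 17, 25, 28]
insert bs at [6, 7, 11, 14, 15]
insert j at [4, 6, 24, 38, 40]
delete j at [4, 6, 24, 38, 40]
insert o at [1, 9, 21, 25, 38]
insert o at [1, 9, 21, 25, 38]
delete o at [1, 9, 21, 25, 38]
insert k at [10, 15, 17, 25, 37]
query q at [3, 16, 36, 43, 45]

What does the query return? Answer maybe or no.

Step 1: insert xpc at [34, 38, 41, 42, 43] -> counters=[0,0,0,0,0,0,0,0,0,0,0,0,0,0,0,0,0,0,0,0,0,0,0,0,0,0,0,0,0,0,0,0,0,0,1,0,0,0,1,0,0,1,1,1,0,0]
Step 2: insert o at [1, 9, 21, 25, 38] -> counters=[0,1,0,0,0,0,0,0,0,1,0,0,0,0,0,0,0,0,0,0,0,1,0,0,0,1,0,0,0,0,0,0,0,0,1,0,0,0,2,0,0,1,1,1,0,0]
Step 3: insert i at [1, 2, 23, 31, 33] -> counters=[0,2,1,0,0,0,0,0,0,1,0,0,0,0,0,0,0,0,0,0,0,1,0,1,0,1,0,0,0,0,0,1,0,1,1,0,0,0,2,0,0,1,1,1,0,0]
Step 4: insert q at [3, 16, 36, 43, 45] -> counters=[0,2,1,1,0,0,0,0,0,1,0,0,0,0,0,0,1,0,0,0,0,1,0,1,0,1,0,0,0,0,0,1,0,1,1,0,1,0,2,0,0,1,1,2,0,1]
Step 5: insert k at [10, 15, 17, 25, 37] -> counters=[0,2,1,1,0,0,0,0,0,1,1,0,0,0,0,1,1,1,0,0,0,1,0,1,0,2,0,0,0,0,0,1,0,1,1,0,1,1,2,0,0,1,1,2,0,1]
Step 6: insert loy at [7, 10, 17, 25, 28] -> counters=[0,2,1,1,0,0,0,1,0,1,2,0,0,0,0,1,1,2,0,0,0,1,0,1,0,3,0,0,1,0,0,1,0,1,1,0,1,1,2,0,0,1,1,2,0,1]
Step 7: insert bs at [6, 7, 11, 14, 15] -> counters=[0,2,1,1,0,0,1,2,0,1,2,1,0,0,1,2,1,2,0,0,0,1,0,1,0,3,0,0,1,0,0,1,0,1,1,0,1,1,2,0,0,1,1,2,0,1]
Step 8: insert j at [4, 6, 24, 38, 40] -> counters=[0,2,1,1,1,0,2,2,0,1,2,1,0,0,1,2,1,2,0,0,0,1,0,1,1,3,0,0,1,0,0,1,0,1,1,0,1,1,3,0,1,1,1,2,0,1]
Step 9: delete j at [4, 6, 24, 38, 40] -> counters=[0,2,1,1,0,0,1,2,0,1,2,1,0,0,1,2,1,2,0,0,0,1,0,1,0,3,0,0,1,0,0,1,0,1,1,0,1,1,2,0,0,1,1,2,0,1]
Step 10: insert o at [1, 9, 21, 25, 38] -> counters=[0,3,1,1,0,0,1,2,0,2,2,1,0,0,1,2,1,2,0,0,0,2,0,1,0,4,0,0,1,0,0,1,0,1,1,0,1,1,3,0,0,1,1,2,0,1]
Step 11: insert o at [1, 9, 21, 25, 38] -> counters=[0,4,1,1,0,0,1,2,0,3,2,1,0,0,1,2,1,2,0,0,0,3,0,1,0,5,0,0,1,0,0,1,0,1,1,0,1,1,4,0,0,1,1,2,0,1]
Step 12: delete o at [1, 9, 21, 25, 38] -> counters=[0,3,1,1,0,0,1,2,0,2,2,1,0,0,1,2,1,2,0,0,0,2,0,1,0,4,0,0,1,0,0,1,0,1,1,0,1,1,3,0,0,1,1,2,0,1]
Step 13: insert k at [10, 15, 17, 25, 37] -> counters=[0,3,1,1,0,0,1,2,0,2,3,1,0,0,1,3,1,3,0,0,0,2,0,1,0,5,0,0,1,0,0,1,0,1,1,0,1,2,3,0,0,1,1,2,0,1]
Query q: check counters[3]=1 counters[16]=1 counters[36]=1 counters[43]=2 counters[45]=1 -> maybe

Answer: maybe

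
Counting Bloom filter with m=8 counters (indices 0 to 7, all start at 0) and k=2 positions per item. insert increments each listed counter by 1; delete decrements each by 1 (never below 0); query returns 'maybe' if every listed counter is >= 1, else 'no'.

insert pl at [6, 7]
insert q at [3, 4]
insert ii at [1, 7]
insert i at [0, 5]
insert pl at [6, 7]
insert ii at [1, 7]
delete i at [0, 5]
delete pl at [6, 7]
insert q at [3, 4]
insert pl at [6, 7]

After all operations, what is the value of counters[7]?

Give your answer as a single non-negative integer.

Answer: 4

Derivation:
Step 1: insert pl at [6, 7] -> counters=[0,0,0,0,0,0,1,1]
Step 2: insert q at [3, 4] -> counters=[0,0,0,1,1,0,1,1]
Step 3: insert ii at [1, 7] -> counters=[0,1,0,1,1,0,1,2]
Step 4: insert i at [0, 5] -> counters=[1,1,0,1,1,1,1,2]
Step 5: insert pl at [6, 7] -> counters=[1,1,0,1,1,1,2,3]
Step 6: insert ii at [1, 7] -> counters=[1,2,0,1,1,1,2,4]
Step 7: delete i at [0, 5] -> counters=[0,2,0,1,1,0,2,4]
Step 8: delete pl at [6, 7] -> counters=[0,2,0,1,1,0,1,3]
Step 9: insert q at [3, 4] -> counters=[0,2,0,2,2,0,1,3]
Step 10: insert pl at [6, 7] -> counters=[0,2,0,2,2,0,2,4]
Final counters=[0,2,0,2,2,0,2,4] -> counters[7]=4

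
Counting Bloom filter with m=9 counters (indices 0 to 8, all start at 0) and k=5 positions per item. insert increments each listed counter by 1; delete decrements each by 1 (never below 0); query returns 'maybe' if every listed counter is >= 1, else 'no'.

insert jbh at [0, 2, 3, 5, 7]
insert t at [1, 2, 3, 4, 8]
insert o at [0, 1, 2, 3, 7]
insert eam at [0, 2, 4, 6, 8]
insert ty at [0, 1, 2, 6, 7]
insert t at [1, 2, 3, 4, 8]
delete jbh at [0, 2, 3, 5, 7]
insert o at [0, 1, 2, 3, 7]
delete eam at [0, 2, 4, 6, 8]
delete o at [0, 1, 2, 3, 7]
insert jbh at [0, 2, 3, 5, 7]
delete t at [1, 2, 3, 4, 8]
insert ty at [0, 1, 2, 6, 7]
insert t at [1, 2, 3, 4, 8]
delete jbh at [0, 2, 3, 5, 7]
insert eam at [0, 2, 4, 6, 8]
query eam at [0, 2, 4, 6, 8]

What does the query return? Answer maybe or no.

Answer: maybe

Derivation:
Step 1: insert jbh at [0, 2, 3, 5, 7] -> counters=[1,0,1,1,0,1,0,1,0]
Step 2: insert t at [1, 2, 3, 4, 8] -> counters=[1,1,2,2,1,1,0,1,1]
Step 3: insert o at [0, 1, 2, 3, 7] -> counters=[2,2,3,3,1,1,0,2,1]
Step 4: insert eam at [0, 2, 4, 6, 8] -> counters=[3,2,4,3,2,1,1,2,2]
Step 5: insert ty at [0, 1, 2, 6, 7] -> counters=[4,3,5,3,2,1,2,3,2]
Step 6: insert t at [1, 2, 3, 4, 8] -> counters=[4,4,6,4,3,1,2,3,3]
Step 7: delete jbh at [0, 2, 3, 5, 7] -> counters=[3,4,5,3,3,0,2,2,3]
Step 8: insert o at [0, 1, 2, 3, 7] -> counters=[4,5,6,4,3,0,2,3,3]
Step 9: delete eam at [0, 2, 4, 6, 8] -> counters=[3,5,5,4,2,0,1,3,2]
Step 10: delete o at [0, 1, 2, 3, 7] -> counters=[2,4,4,3,2,0,1,2,2]
Step 11: insert jbh at [0, 2, 3, 5, 7] -> counters=[3,4,5,4,2,1,1,3,2]
Step 12: delete t at [1, 2, 3, 4, 8] -> counters=[3,3,4,3,1,1,1,3,1]
Step 13: insert ty at [0, 1, 2, 6, 7] -> counters=[4,4,5,3,1,1,2,4,1]
Step 14: insert t at [1, 2, 3, 4, 8] -> counters=[4,5,6,4,2,1,2,4,2]
Step 15: delete jbh at [0, 2, 3, 5, 7] -> counters=[3,5,5,3,2,0,2,3,2]
Step 16: insert eam at [0, 2, 4, 6, 8] -> counters=[4,5,6,3,3,0,3,3,3]
Query eam: check counters[0]=4 counters[2]=6 counters[4]=3 counters[6]=3 counters[8]=3 -> maybe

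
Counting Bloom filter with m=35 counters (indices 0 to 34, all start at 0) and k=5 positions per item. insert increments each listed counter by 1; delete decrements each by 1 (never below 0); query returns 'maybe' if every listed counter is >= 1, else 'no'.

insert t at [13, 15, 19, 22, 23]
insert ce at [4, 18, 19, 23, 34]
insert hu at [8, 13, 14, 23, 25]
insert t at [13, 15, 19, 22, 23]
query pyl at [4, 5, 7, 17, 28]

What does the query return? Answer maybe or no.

Answer: no

Derivation:
Step 1: insert t at [13, 15, 19, 22, 23] -> counters=[0,0,0,0,0,0,0,0,0,0,0,0,0,1,0,1,0,0,0,1,0,0,1,1,0,0,0,0,0,0,0,0,0,0,0]
Step 2: insert ce at [4, 18, 19, 23, 34] -> counters=[0,0,0,0,1,0,0,0,0,0,0,0,0,1,0,1,0,0,1,2,0,0,1,2,0,0,0,0,0,0,0,0,0,0,1]
Step 3: insert hu at [8, 13, 14, 23, 25] -> counters=[0,0,0,0,1,0,0,0,1,0,0,0,0,2,1,1,0,0,1,2,0,0,1,3,0,1,0,0,0,0,0,0,0,0,1]
Step 4: insert t at [13, 15, 19, 22, 23] -> counters=[0,0,0,0,1,0,0,0,1,0,0,0,0,3,1,2,0,0,1,3,0,0,2,4,0,1,0,0,0,0,0,0,0,0,1]
Query pyl: check counters[4]=1 counters[5]=0 counters[7]=0 counters[17]=0 counters[28]=0 -> no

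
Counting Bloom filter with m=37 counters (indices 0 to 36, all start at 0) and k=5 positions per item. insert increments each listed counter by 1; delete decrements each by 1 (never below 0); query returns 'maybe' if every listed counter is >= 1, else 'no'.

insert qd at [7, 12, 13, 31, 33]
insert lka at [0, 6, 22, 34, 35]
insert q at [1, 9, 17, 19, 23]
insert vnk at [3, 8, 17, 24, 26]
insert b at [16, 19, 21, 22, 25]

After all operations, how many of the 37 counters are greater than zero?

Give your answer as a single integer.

Answer: 22

Derivation:
Step 1: insert qd at [7, 12, 13, 31, 33] -> counters=[0,0,0,0,0,0,0,1,0,0,0,0,1,1,0,0,0,0,0,0,0,0,0,0,0,0,0,0,0,0,0,1,0,1,0,0,0]
Step 2: insert lka at [0, 6, 22, 34, 35] -> counters=[1,0,0,0,0,0,1,1,0,0,0,0,1,1,0,0,0,0,0,0,0,0,1,0,0,0,0,0,0,0,0,1,0,1,1,1,0]
Step 3: insert q at [1, 9, 17, 19, 23] -> counters=[1,1,0,0,0,0,1,1,0,1,0,0,1,1,0,0,0,1,0,1,0,0,1,1,0,0,0,0,0,0,0,1,0,1,1,1,0]
Step 4: insert vnk at [3, 8, 17, 24, 26] -> counters=[1,1,0,1,0,0,1,1,1,1,0,0,1,1,0,0,0,2,0,1,0,0,1,1,1,0,1,0,0,0,0,1,0,1,1,1,0]
Step 5: insert b at [16, 19, 21, 22, 25] -> counters=[1,1,0,1,0,0,1,1,1,1,0,0,1,1,0,0,1,2,0,2,0,1,2,1,1,1,1,0,0,0,0,1,0,1,1,1,0]
Final counters=[1,1,0,1,0,0,1,1,1,1,0,0,1,1,0,0,1,2,0,2,0,1,2,1,1,1,1,0,0,0,0,1,0,1,1,1,0] -> 22 nonzero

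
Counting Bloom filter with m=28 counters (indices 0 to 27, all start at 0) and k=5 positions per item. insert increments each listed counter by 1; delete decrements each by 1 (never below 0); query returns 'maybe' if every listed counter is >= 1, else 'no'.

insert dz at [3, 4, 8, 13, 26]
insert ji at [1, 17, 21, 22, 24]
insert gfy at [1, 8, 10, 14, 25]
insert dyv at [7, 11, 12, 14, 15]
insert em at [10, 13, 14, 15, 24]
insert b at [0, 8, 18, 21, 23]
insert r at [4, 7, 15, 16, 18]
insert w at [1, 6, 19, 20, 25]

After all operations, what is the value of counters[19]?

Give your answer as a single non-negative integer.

Answer: 1

Derivation:
Step 1: insert dz at [3, 4, 8, 13, 26] -> counters=[0,0,0,1,1,0,0,0,1,0,0,0,0,1,0,0,0,0,0,0,0,0,0,0,0,0,1,0]
Step 2: insert ji at [1, 17, 21, 22, 24] -> counters=[0,1,0,1,1,0,0,0,1,0,0,0,0,1,0,0,0,1,0,0,0,1,1,0,1,0,1,0]
Step 3: insert gfy at [1, 8, 10, 14, 25] -> counters=[0,2,0,1,1,0,0,0,2,0,1,0,0,1,1,0,0,1,0,0,0,1,1,0,1,1,1,0]
Step 4: insert dyv at [7, 11, 12, 14, 15] -> counters=[0,2,0,1,1,0,0,1,2,0,1,1,1,1,2,1,0,1,0,0,0,1,1,0,1,1,1,0]
Step 5: insert em at [10, 13, 14, 15, 24] -> counters=[0,2,0,1,1,0,0,1,2,0,2,1,1,2,3,2,0,1,0,0,0,1,1,0,2,1,1,0]
Step 6: insert b at [0, 8, 18, 21, 23] -> counters=[1,2,0,1,1,0,0,1,3,0,2,1,1,2,3,2,0,1,1,0,0,2,1,1,2,1,1,0]
Step 7: insert r at [4, 7, 15, 16, 18] -> counters=[1,2,0,1,2,0,0,2,3,0,2,1,1,2,3,3,1,1,2,0,0,2,1,1,2,1,1,0]
Step 8: insert w at [1, 6, 19, 20, 25] -> counters=[1,3,0,1,2,0,1,2,3,0,2,1,1,2,3,3,1,1,2,1,1,2,1,1,2,2,1,0]
Final counters=[1,3,0,1,2,0,1,2,3,0,2,1,1,2,3,3,1,1,2,1,1,2,1,1,2,2,1,0] -> counters[19]=1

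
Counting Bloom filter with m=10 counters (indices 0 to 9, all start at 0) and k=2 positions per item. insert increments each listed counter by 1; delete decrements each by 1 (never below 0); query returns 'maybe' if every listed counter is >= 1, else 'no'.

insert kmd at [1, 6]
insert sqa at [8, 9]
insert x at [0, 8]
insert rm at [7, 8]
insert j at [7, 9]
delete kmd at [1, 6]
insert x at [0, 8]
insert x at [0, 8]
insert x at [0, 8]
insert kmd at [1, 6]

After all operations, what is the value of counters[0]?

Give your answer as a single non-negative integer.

Step 1: insert kmd at [1, 6] -> counters=[0,1,0,0,0,0,1,0,0,0]
Step 2: insert sqa at [8, 9] -> counters=[0,1,0,0,0,0,1,0,1,1]
Step 3: insert x at [0, 8] -> counters=[1,1,0,0,0,0,1,0,2,1]
Step 4: insert rm at [7, 8] -> counters=[1,1,0,0,0,0,1,1,3,1]
Step 5: insert j at [7, 9] -> counters=[1,1,0,0,0,0,1,2,3,2]
Step 6: delete kmd at [1, 6] -> counters=[1,0,0,0,0,0,0,2,3,2]
Step 7: insert x at [0, 8] -> counters=[2,0,0,0,0,0,0,2,4,2]
Step 8: insert x at [0, 8] -> counters=[3,0,0,0,0,0,0,2,5,2]
Step 9: insert x at [0, 8] -> counters=[4,0,0,0,0,0,0,2,6,2]
Step 10: insert kmd at [1, 6] -> counters=[4,1,0,0,0,0,1,2,6,2]
Final counters=[4,1,0,0,0,0,1,2,6,2] -> counters[0]=4

Answer: 4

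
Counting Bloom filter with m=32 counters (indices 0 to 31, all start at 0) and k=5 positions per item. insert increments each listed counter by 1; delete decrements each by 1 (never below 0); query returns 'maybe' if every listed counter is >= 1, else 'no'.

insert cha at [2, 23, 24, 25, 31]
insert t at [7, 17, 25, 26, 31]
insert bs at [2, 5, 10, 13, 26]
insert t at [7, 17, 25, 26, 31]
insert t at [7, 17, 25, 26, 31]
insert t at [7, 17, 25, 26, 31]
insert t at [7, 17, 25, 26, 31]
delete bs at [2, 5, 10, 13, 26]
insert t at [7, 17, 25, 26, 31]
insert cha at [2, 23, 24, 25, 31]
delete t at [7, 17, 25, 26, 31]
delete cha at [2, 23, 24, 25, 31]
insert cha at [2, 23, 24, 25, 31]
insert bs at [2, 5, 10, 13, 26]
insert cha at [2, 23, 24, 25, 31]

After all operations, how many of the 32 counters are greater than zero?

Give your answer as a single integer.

Answer: 11

Derivation:
Step 1: insert cha at [2, 23, 24, 25, 31] -> counters=[0,0,1,0,0,0,0,0,0,0,0,0,0,0,0,0,0,0,0,0,0,0,0,1,1,1,0,0,0,0,0,1]
Step 2: insert t at [7, 17, 25, 26, 31] -> counters=[0,0,1,0,0,0,0,1,0,0,0,0,0,0,0,0,0,1,0,0,0,0,0,1,1,2,1,0,0,0,0,2]
Step 3: insert bs at [2, 5, 10, 13, 26] -> counters=[0,0,2,0,0,1,0,1,0,0,1,0,0,1,0,0,0,1,0,0,0,0,0,1,1,2,2,0,0,0,0,2]
Step 4: insert t at [7, 17, 25, 26, 31] -> counters=[0,0,2,0,0,1,0,2,0,0,1,0,0,1,0,0,0,2,0,0,0,0,0,1,1,3,3,0,0,0,0,3]
Step 5: insert t at [7, 17, 25, 26, 31] -> counters=[0,0,2,0,0,1,0,3,0,0,1,0,0,1,0,0,0,3,0,0,0,0,0,1,1,4,4,0,0,0,0,4]
Step 6: insert t at [7, 17, 25, 26, 31] -> counters=[0,0,2,0,0,1,0,4,0,0,1,0,0,1,0,0,0,4,0,0,0,0,0,1,1,5,5,0,0,0,0,5]
Step 7: insert t at [7, 17, 25, 26, 31] -> counters=[0,0,2,0,0,1,0,5,0,0,1,0,0,1,0,0,0,5,0,0,0,0,0,1,1,6,6,0,0,0,0,6]
Step 8: delete bs at [2, 5, 10, 13, 26] -> counters=[0,0,1,0,0,0,0,5,0,0,0,0,0,0,0,0,0,5,0,0,0,0,0,1,1,6,5,0,0,0,0,6]
Step 9: insert t at [7, 17, 25, 26, 31] -> counters=[0,0,1,0,0,0,0,6,0,0,0,0,0,0,0,0,0,6,0,0,0,0,0,1,1,7,6,0,0,0,0,7]
Step 10: insert cha at [2, 23, 24, 25, 31] -> counters=[0,0,2,0,0,0,0,6,0,0,0,0,0,0,0,0,0,6,0,0,0,0,0,2,2,8,6,0,0,0,0,8]
Step 11: delete t at [7, 17, 25, 26, 31] -> counters=[0,0,2,0,0,0,0,5,0,0,0,0,0,0,0,0,0,5,0,0,0,0,0,2,2,7,5,0,0,0,0,7]
Step 12: delete cha at [2, 23, 24, 25, 31] -> counters=[0,0,1,0,0,0,0,5,0,0,0,0,0,0,0,0,0,5,0,0,0,0,0,1,1,6,5,0,0,0,0,6]
Step 13: insert cha at [2, 23, 24, 25, 31] -> counters=[0,0,2,0,0,0,0,5,0,0,0,0,0,0,0,0,0,5,0,0,0,0,0,2,2,7,5,0,0,0,0,7]
Step 14: insert bs at [2, 5, 10, 13, 26] -> counters=[0,0,3,0,0,1,0,5,0,0,1,0,0,1,0,0,0,5,0,0,0,0,0,2,2,7,6,0,0,0,0,7]
Step 15: insert cha at [2, 23, 24, 25, 31] -> counters=[0,0,4,0,0,1,0,5,0,0,1,0,0,1,0,0,0,5,0,0,0,0,0,3,3,8,6,0,0,0,0,8]
Final counters=[0,0,4,0,0,1,0,5,0,0,1,0,0,1,0,0,0,5,0,0,0,0,0,3,3,8,6,0,0,0,0,8] -> 11 nonzero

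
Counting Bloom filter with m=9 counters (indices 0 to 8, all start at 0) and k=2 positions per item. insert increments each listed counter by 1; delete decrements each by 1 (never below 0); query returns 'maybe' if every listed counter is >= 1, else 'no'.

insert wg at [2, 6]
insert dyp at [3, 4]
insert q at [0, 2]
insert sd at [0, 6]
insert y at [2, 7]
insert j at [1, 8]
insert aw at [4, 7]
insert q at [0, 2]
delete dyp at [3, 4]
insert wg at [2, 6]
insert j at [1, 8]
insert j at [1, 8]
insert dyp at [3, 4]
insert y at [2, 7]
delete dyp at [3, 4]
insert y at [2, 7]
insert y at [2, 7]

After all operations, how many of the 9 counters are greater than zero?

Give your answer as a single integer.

Answer: 7

Derivation:
Step 1: insert wg at [2, 6] -> counters=[0,0,1,0,0,0,1,0,0]
Step 2: insert dyp at [3, 4] -> counters=[0,0,1,1,1,0,1,0,0]
Step 3: insert q at [0, 2] -> counters=[1,0,2,1,1,0,1,0,0]
Step 4: insert sd at [0, 6] -> counters=[2,0,2,1,1,0,2,0,0]
Step 5: insert y at [2, 7] -> counters=[2,0,3,1,1,0,2,1,0]
Step 6: insert j at [1, 8] -> counters=[2,1,3,1,1,0,2,1,1]
Step 7: insert aw at [4, 7] -> counters=[2,1,3,1,2,0,2,2,1]
Step 8: insert q at [0, 2] -> counters=[3,1,4,1,2,0,2,2,1]
Step 9: delete dyp at [3, 4] -> counters=[3,1,4,0,1,0,2,2,1]
Step 10: insert wg at [2, 6] -> counters=[3,1,5,0,1,0,3,2,1]
Step 11: insert j at [1, 8] -> counters=[3,2,5,0,1,0,3,2,2]
Step 12: insert j at [1, 8] -> counters=[3,3,5,0,1,0,3,2,3]
Step 13: insert dyp at [3, 4] -> counters=[3,3,5,1,2,0,3,2,3]
Step 14: insert y at [2, 7] -> counters=[3,3,6,1,2,0,3,3,3]
Step 15: delete dyp at [3, 4] -> counters=[3,3,6,0,1,0,3,3,3]
Step 16: insert y at [2, 7] -> counters=[3,3,7,0,1,0,3,4,3]
Step 17: insert y at [2, 7] -> counters=[3,3,8,0,1,0,3,5,3]
Final counters=[3,3,8,0,1,0,3,5,3] -> 7 nonzero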